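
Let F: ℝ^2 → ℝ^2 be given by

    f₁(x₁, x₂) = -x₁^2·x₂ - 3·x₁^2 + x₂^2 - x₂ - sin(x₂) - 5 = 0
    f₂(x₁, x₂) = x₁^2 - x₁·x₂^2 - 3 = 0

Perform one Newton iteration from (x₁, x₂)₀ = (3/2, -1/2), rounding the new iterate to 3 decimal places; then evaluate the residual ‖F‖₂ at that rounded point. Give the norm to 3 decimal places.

At (3/2, -1/2): F = (-9.39557, -1.125).
Jacobian J = [[-2·x₁·x₂ - 6·x₁, -x₁^2 + 2·x₂ - cos(x₂) - 1], [2·x₁ - x₂^2, -2·x₁·x₂]].
At the point, J = [[-7.500, -5.12758], [2.750, 1.500]] (det J = 2.85085).
Solving J·Δ = −F gives Δ = (6.967, -12.023).
Then the next iterate is (x₁, x₂)₁ = (8.467, -12.523).
Re-evaluating at (8.467, -12.523): F = (847.00989, -1259.15167), so ‖F‖₂ = 1517.527.

1517.527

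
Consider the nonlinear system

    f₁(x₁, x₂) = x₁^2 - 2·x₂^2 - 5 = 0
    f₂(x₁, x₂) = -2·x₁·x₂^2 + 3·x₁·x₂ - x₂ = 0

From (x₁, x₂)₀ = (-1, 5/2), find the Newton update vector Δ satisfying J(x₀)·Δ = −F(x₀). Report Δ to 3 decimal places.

At (-1, 5/2): F = (-16.500, 2.500).
Jacobian J = [[2·x₁, -4·x₂], [-2·x₂^2 + 3·x₂, -4·x₁·x₂ + 3·x₁ - 1]].
At the point, J = [[-2.000, -10.000], [-5.000, 6.000]] (det J = -62.000).
Solving J·Δ = −F gives Δ = (-1.194, -1.411).

(-1.194, -1.411)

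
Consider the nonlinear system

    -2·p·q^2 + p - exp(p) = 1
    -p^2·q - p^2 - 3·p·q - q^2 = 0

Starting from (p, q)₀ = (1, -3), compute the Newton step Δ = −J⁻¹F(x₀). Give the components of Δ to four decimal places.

(-0.3348, 1.1763)

At (1, -3): F = (-20.718282, 2.0000).
Jacobian J = [[-2·q^2 - exp(p) + 1, -4·p·q], [-2·p·q - 2·p - 3·q, -p^2 - 3·p - 2·q]].
At the point, J = [[-19.718282, 12.0000], [13.0000, 2.0000]] (det J = -195.436564).
Solving J·Δ = −F gives Δ = (-0.3348, 1.1763).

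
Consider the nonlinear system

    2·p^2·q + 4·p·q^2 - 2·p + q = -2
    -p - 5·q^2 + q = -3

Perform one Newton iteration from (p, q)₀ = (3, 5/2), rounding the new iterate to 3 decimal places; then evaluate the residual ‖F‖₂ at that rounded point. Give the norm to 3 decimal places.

33.417

At (3, 5/2): F = (118.500, -28.750).
Jacobian J = [[4·p·q + 4·q^2 - 2, 2·p^2 + 8·p·q + 1], [-1, -10·q + 1]].
At the point, J = [[53.000, 79.000], [-1.000, -24.000]] (det J = -1193.000).
Solving J·Δ = −F gives Δ = (-0.480, -1.178).
Then the next iterate is (p, q)₁ = (2.520, 1.322).
Re-evaluating at (2.520, 1.322): F = (32.68911, -6.93642), so ‖F‖₂ = 33.417.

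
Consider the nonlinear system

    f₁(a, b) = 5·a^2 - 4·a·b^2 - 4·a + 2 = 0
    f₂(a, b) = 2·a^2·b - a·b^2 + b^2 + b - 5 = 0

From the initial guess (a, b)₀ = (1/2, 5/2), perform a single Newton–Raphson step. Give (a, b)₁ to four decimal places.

At (1/2, 5/2): F = (-11.2500, 1.8750).
Jacobian J = [[10·a - 4·b^2 - 4, -8·a·b], [4·a·b - b^2, 2·a^2 - 2·a·b + 2·b + 1]].
At the point, J = [[-24.0000, -10.0000], [-1.2500, 4.0000]] (det J = -108.5000).
Solving J·Δ = −F gives Δ = (-0.2419, -0.5444).
Then the next iterate is (a, b)₁ = (0.2581, 1.9556).

(0.2581, 1.9556)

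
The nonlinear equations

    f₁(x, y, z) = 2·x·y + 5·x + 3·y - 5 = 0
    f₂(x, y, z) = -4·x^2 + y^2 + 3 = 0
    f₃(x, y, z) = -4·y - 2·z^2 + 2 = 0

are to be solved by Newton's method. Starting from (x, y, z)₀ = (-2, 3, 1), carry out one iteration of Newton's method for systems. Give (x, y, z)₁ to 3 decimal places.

At (-2, 3, 1): F = (-18.000, -4.000, -12.000).
Jacobian J = [[2·y + 5, 2·x + 3, 0], [-8·x, 2·y, 0], [0, -4, -4·z]].
At the point, J = [[11.000, -1.000, 0.000], [16.000, 6.000, 0.000], [0.000, -4.000, -4.000]] (det J = -328.000).
Solving J·Δ = −F gives Δ = (1.366, -2.976, -0.024).
Then the next iterate is (x, y, z)₁ = (-0.634, 0.024, 0.976).

(-0.634, 0.024, 0.976)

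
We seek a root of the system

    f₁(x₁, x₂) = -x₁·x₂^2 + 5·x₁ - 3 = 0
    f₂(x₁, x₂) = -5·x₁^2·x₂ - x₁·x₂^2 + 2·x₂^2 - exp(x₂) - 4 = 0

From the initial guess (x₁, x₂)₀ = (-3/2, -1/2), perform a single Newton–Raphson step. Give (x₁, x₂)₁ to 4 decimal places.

(0.3722, -1.3215)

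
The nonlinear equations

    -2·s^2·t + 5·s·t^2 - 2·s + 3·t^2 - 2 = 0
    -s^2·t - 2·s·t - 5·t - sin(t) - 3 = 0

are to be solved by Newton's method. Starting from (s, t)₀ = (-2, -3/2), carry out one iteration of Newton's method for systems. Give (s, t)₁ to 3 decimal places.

At (-2, -3/2): F = (-1.750, 5.49749).
Jacobian J = [[-4·s·t + 5·t^2 - 2, -2·s^2 + 10·s·t + 6·t], [-2·s·t - 2·t, -s^2 - 2·s - cos(t) - 5]].
At the point, J = [[-2.750, 13.000], [-3.000, -5.07074]] (det J = 52.94453).
Solving J·Δ = −F gives Δ = (1.182, 0.385).
Then the next iterate is (s, t)₁ = (-0.818, -1.115).

(-0.818, -1.115)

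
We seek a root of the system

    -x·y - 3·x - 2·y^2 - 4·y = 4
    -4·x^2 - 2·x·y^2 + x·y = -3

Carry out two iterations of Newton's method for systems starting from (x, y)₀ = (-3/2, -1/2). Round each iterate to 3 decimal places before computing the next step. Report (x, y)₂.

At (-3/2, -1/2): F = (1.250, -4.500).
Jacobian J = [[-y - 3, -x - 4·y - 4], [-8·x - 2·y^2 + y, -4·x·y + x]].
At the point, J = [[-2.500, -0.500], [11.000, -4.500]] (det J = 16.750).
Solving J·Δ = −F gives Δ = (0.470, 0.149).
Then the next iterate is (x, y)₁ = (-1.030, -0.351).
Round to (-1.030, -0.351) and repeat: F = (-0.11393, -0.62828), J = [[-2.649, -1.566], [7.64260, -2.47612]].
Δ = (0.038, -0.137), so (x, y)₂ = (-0.992, -0.488).

(-0.992, -0.488)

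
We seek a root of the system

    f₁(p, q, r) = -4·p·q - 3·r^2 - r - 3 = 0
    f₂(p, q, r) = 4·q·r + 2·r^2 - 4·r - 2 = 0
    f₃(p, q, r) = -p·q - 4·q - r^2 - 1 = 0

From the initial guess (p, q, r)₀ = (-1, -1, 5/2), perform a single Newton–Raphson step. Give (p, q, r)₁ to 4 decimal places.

(-15.6250, 0.9375, -2.4375)

At (-1, -1, 5/2): F = (-28.2500, -9.5000, -4.2500).
Jacobian J = [[-4·q, -4·p, -6·r - 1], [0, 4·r, 4·q + 4·r - 4], [-q, -p - 4, -2·r]].
At the point, J = [[4.0000, 4.0000, -16.0000], [0.0000, 10.0000, 2.0000], [1.0000, -3.0000, -5.0000]] (det J = -8.0000).
Solving J·Δ = −F gives Δ = (-14.6250, 1.9375, -4.9375).
Then the next iterate is (p, q, r)₁ = (-15.6250, 0.9375, -2.4375).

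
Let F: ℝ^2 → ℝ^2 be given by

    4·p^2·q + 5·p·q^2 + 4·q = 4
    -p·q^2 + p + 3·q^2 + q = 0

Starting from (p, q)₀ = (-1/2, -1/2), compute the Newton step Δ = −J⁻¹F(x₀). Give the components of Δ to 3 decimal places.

At (-1/2, -1/2): F = (-7.125, -0.125).
Jacobian J = [[8·p·q + 5·q^2, 4·p^2 + 10·p·q + 4], [-q^2 + 1, -2·p·q + 6·q + 1]].
At the point, J = [[3.250, 7.500], [0.750, -2.500]] (det J = -13.750).
Solving J·Δ = −F gives Δ = (1.364, 0.359).

(1.364, 0.359)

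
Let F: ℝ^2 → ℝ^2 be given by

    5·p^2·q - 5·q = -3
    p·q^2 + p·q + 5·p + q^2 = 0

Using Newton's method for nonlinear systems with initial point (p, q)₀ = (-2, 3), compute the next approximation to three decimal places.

At (-2, 3): F = (48.000, -25.000).
Jacobian J = [[10·p·q, 5·p^2 - 5], [q^2 + q + 5, 2·p·q + p + 2·q]].
At the point, J = [[-60.000, 15.000], [17.000, -8.000]] (det J = 225.000).
Solving J·Δ = −F gives Δ = (0.040, -3.040).
Then the next iterate is (p, q)₁ = (-1.960, -0.040).

(-1.960, -0.040)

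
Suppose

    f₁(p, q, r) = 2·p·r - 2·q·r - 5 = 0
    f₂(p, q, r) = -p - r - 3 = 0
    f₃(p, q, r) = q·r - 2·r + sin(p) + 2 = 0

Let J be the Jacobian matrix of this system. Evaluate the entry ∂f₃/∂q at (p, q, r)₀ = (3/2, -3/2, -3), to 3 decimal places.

-3.000

∂f₃/∂q = r.
At (3/2, -3/2, -3) this is -3.000.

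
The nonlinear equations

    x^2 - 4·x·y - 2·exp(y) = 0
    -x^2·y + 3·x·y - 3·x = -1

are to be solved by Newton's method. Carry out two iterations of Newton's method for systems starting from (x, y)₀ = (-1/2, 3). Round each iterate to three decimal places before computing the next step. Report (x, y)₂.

(-0.486, 1.261)

At (-1/2, 3): F = (-33.92107, -2.750).
Jacobian J = [[2·x - 4·y, -4·x - 2·exp(y)], [-2·x·y + 3·y - 3, -x^2 + 3·x]].
At the point, J = [[-13.000, -38.17107], [9.000, -1.750]] (det J = 366.28966).
Solving J·Δ = −F gives Δ = (0.125, -0.931).
Then the next iterate is (x, y)₁ = (-0.375, 2.069).
Round to (-0.375, 2.069) and repeat: F = (-12.58968, -0.49358), J = [[-9.026, -14.33380], [4.75875, -1.26562]].
Δ = (-0.111, -0.808), so (x, y)₂ = (-0.486, 1.261).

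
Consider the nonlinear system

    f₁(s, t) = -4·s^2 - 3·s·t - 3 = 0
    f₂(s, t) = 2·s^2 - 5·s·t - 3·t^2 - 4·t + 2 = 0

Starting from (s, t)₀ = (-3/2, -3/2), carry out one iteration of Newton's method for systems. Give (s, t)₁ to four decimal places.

(-0.4492, -1.1861)

At (-3/2, -3/2): F = (-18.7500, -5.5000).
Jacobian J = [[-8·s - 3·t, -3·s], [4·s - 5·t, -5·s - 6·t - 4]].
At the point, J = [[16.5000, 4.5000], [1.5000, 12.5000]] (det J = 199.5000).
Solving J·Δ = −F gives Δ = (1.0508, 0.3139).
Then the next iterate is (s, t)₁ = (-0.4492, -1.1861).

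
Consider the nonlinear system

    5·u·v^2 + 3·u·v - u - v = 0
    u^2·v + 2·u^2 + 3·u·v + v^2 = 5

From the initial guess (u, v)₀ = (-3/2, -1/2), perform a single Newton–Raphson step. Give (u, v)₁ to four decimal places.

(-0.9105, -1.3191)

At (-3/2, -1/2): F = (2.3750, 0.8750).
Jacobian J = [[5·v^2 + 3·v - 1, 10·u·v + 3·u - 1], [2·u·v + 4·u + 3·v, u^2 + 3·u + 2·v]].
At the point, J = [[-1.2500, 2.0000], [-6.0000, -3.2500]] (det J = 16.0625).
Solving J·Δ = −F gives Δ = (0.5895, -0.8191).
Then the next iterate is (u, v)₁ = (-0.9105, -1.3191).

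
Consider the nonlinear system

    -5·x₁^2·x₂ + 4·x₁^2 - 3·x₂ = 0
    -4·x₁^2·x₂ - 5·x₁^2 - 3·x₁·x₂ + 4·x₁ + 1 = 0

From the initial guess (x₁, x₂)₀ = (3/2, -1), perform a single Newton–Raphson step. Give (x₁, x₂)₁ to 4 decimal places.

At (3/2, -1): F = (23.2500, 9.2500).
Jacobian J = [[-10·x₁·x₂ + 8·x₁, -5·x₁^2 - 3], [-8·x₁·x₂ - 10·x₁ - 3·x₂ + 4, -4·x₁^2 - 3·x₁]].
At the point, J = [[27.0000, -14.2500], [4.0000, -13.5000]] (det J = -307.5000).
Solving J·Δ = −F gives Δ = (-0.5921, 0.5098).
Then the next iterate is (x₁, x₂)₁ = (0.9079, -0.4902).

(0.9079, -0.4902)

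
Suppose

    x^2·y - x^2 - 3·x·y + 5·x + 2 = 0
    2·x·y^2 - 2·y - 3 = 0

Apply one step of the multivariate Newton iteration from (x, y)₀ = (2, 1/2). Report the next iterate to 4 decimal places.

(0.0000, 2.5000)

At (2, 1/2): F = (7.0000, -3.0000).
Jacobian J = [[2·x·y - 2·x - 3·y + 5, x^2 - 3·x], [2·y^2, 4·x·y - 2]].
At the point, J = [[1.5000, -2.0000], [0.5000, 2.0000]] (det J = 4.0000).
Solving J·Δ = −F gives Δ = (-2.0000, 2.0000).
Then the next iterate is (x, y)₁ = (0.0000, 2.5000).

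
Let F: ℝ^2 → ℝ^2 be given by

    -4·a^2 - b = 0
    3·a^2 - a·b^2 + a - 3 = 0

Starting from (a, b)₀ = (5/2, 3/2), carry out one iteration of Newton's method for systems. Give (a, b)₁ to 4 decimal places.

(1.2092, 0.8168)

At (5/2, 3/2): F = (-26.5000, 12.6250).
Jacobian J = [[-8·a, -1], [6·a - b^2 + 1, -2·a·b]].
At the point, J = [[-20.0000, -1.0000], [13.7500, -7.5000]] (det J = 163.7500).
Solving J·Δ = −F gives Δ = (-1.2908, -0.6832).
Then the next iterate is (a, b)₁ = (1.2092, 0.8168).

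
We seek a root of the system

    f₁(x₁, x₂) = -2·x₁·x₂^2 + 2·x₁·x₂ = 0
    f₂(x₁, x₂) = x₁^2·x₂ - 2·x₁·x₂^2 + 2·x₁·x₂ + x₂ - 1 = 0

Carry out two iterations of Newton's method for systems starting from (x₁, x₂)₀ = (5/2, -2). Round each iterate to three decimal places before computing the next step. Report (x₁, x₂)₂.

At (5/2, -2): F = (-30.000, -45.500).
Jacobian J = [[-2·x₂^2 + 2·x₂, -4·x₁·x₂ + 2·x₁], [2·x₁·x₂ - 2·x₂^2 + 2·x₂, x₁^2 - 4·x₁·x₂ + 2·x₁ + 1]].
At the point, J = [[-12.000, 25.000], [-22.000, 32.250]] (det J = 163.000).
Solving J·Δ = −F gives Δ = (-1.043, 0.699).
Then the next iterate is (x₁, x₂)₁ = (1.457, -1.301).
Round to (1.457, -1.301) and repeat: F = (-8.72335, -13.78618), J = [[-5.98720, 10.49623], [-9.77832, 13.61908]].
Δ = (-1.228, 0.131), so (x₁, x₂)₂ = (0.229, -1.170).

(0.229, -1.170)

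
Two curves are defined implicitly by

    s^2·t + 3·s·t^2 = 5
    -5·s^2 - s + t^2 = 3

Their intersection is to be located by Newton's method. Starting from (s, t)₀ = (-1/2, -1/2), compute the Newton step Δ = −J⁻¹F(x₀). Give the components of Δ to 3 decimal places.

(1.409, 2.136)

At (-1/2, -1/2): F = (-5.500, -3.500).
Jacobian J = [[2·s·t + 3·t^2, s^2 + 6·s·t], [-10·s - 1, 2·t]].
At the point, J = [[1.250, 1.750], [4.000, -1.000]] (det J = -8.250).
Solving J·Δ = −F gives Δ = (1.409, 2.136).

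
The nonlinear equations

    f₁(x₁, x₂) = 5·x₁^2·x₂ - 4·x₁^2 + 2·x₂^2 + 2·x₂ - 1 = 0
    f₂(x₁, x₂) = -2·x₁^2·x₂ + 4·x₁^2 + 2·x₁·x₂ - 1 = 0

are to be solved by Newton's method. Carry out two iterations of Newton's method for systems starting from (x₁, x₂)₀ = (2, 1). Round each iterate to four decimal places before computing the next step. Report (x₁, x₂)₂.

(0.4817, 0.6383)

At (2, 1): F = (7.0000, 11.0000).
Jacobian J = [[10·x₁·x₂ - 8·x₁, 5·x₁^2 + 4·x₂ + 2], [-4·x₁·x₂ + 8·x₁ + 2·x₂, -2·x₁^2 + 2·x₁]].
At the point, J = [[4.0000, 26.0000], [10.0000, -4.0000]] (det J = -276.0000).
Solving J·Δ = −F gives Δ = (-1.1377, -0.0942).
Then the next iterate is (x₁, x₂)₁ = (0.8623, 0.9058).
Round to (0.8623, 0.9058) and repeat: F = (2.845891, 2.189352), J = [[0.912313, 9.341006], [5.585715, 0.237477]].
Δ = (-0.3806, -0.2675), so (x₁, x₂)₂ = (0.4817, 0.6383).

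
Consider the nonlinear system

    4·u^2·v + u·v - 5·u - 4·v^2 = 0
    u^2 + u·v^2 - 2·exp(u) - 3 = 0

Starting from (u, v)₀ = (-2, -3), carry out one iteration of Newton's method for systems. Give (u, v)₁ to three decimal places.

(-1.468, -1.770)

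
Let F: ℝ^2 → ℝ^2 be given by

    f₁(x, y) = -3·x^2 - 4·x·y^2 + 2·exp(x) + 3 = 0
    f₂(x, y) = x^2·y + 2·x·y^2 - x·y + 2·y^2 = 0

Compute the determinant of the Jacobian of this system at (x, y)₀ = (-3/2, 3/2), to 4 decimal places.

27.3347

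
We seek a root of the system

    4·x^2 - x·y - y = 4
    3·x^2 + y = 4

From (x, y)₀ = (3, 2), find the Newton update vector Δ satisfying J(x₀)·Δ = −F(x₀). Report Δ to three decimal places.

(-1.319, -1.255)

At (3, 2): F = (24.000, 25.000).
Jacobian J = [[8·x - y, -x - 1], [6·x, 1]].
At the point, J = [[22.000, -4.000], [18.000, 1.000]] (det J = 94.000).
Solving J·Δ = −F gives Δ = (-1.319, -1.255).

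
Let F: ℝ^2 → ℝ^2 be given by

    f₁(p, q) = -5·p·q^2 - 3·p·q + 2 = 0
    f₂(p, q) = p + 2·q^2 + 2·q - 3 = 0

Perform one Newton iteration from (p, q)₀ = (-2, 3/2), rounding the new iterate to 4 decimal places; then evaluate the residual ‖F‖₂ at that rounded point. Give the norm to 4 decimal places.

At (-2, 3/2): F = (33.5000, 2.5000).
Jacobian J = [[-5·q^2 - 3·q, -10·p·q - 3·p], [1, 4·q + 2]].
At the point, J = [[-15.7500, 36.0000], [1.0000, 8.0000]] (det J = -162.0000).
Solving J·Δ = −F gives Δ = (1.0988, -0.4498).
Then the next iterate is (p, q)₁ = (-0.9012, 1.0502).
Re-evaluating at (-0.9012, 1.0502): F = (9.809078, 0.405040), so ‖F‖₂ = 9.8174.

9.8174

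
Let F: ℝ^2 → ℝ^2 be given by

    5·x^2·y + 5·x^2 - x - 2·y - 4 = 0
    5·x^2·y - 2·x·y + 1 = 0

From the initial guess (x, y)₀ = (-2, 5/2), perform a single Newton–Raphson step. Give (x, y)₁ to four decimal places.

(-1.4202, 1.2871)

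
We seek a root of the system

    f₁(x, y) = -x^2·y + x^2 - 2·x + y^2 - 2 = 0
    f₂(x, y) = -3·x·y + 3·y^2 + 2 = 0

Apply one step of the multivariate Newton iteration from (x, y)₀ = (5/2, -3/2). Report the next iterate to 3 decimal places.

At (5/2, -3/2): F = (10.875, 20.000).
Jacobian J = [[-2·x·y + 2·x - 2, -x^2 + 2·y], [-3·y, -3·x + 6·y]].
At the point, J = [[10.500, -9.250], [4.500, -16.500]] (det J = -131.625).
Solving J·Δ = −F gives Δ = (0.042, 1.224).
Then the next iterate is (x, y)₁ = (2.542, -0.276).

(2.542, -0.276)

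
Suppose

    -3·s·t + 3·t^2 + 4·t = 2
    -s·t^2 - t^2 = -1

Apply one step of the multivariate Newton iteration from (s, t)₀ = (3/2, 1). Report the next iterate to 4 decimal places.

At (3/2, 1): F = (0.5000, -1.5000).
Jacobian J = [[-3·t, -3·s + 6·t + 4], [-t^2, -2·s·t - 2·t]].
At the point, J = [[-3.0000, 5.5000], [-1.0000, -5.0000]] (det J = 20.5000).
Solving J·Δ = −F gives Δ = (-0.2805, -0.2439).
Then the next iterate is (s, t)₁ = (1.2195, 0.7561).

(1.2195, 0.7561)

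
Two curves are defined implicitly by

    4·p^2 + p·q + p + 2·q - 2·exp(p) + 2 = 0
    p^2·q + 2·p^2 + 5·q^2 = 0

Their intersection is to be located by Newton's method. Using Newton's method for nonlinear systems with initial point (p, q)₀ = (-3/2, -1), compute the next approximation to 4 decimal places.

At (-3/2, -1): F = (8.553740, 7.2500).
Jacobian J = [[8·p + q - 2·exp(p) + 1, p + 2], [2·p·q + 4·p, p^2 + 10·q]].
At the point, J = [[-12.446260, 0.5000], [-3.0000, -7.7500]] (det J = 97.958517).
Solving J·Δ = −F gives Δ = (0.7137, 0.6592).
Then the next iterate is (p, q)₁ = (-0.7863, -0.3408).

(-0.7863, -0.3408)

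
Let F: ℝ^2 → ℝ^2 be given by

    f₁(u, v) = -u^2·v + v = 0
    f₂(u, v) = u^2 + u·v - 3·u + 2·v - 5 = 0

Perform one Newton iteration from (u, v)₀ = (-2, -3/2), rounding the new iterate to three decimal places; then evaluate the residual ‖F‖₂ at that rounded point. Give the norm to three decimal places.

1.287

At (-2, -3/2): F = (4.500, 5.000).
Jacobian J = [[-2·u·v, -u^2 + 1], [2·u + v - 3, u + 2]].
At the point, J = [[-6.000, -3.000], [-8.500, 0.000]] (det J = -25.500).
Solving J·Δ = −F gives Δ = (0.588, 0.324).
Then the next iterate is (u, v)₁ = (-1.412, -1.176).
Re-evaluating at (-1.412, -1.176): F = (1.16864, 0.53826), so ‖F‖₂ = 1.287.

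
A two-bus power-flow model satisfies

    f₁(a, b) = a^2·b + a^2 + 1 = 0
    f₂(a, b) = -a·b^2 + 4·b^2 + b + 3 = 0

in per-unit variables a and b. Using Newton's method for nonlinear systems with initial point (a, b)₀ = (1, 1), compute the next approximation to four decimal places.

At (1, 1): F = (3.0000, 7.0000).
Jacobian J = [[2·a·b + 2·a, a^2], [-b^2, -2·a·b + 8·b + 1]].
At the point, J = [[4.0000, 1.0000], [-1.0000, 7.0000]] (det J = 29.0000).
Solving J·Δ = −F gives Δ = (-0.4828, -1.0690).
Then the next iterate is (a, b)₁ = (0.5172, -0.0690).

(0.5172, -0.0690)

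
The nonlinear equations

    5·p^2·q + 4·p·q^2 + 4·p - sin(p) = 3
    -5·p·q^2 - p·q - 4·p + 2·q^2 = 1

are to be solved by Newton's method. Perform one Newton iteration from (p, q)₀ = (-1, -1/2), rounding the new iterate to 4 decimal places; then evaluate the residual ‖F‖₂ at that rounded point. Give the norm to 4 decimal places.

2.5733

At (-1, -1/2): F = (-9.658529, 4.2500).
Jacobian J = [[10·p·q + 4·q^2 - cos(p) + 4, 5·p^2 + 8·p·q], [-5·q^2 - q - 4, -10·p·q - p + 4·q]].
At the point, J = [[9.459698, 9.0000], [-4.7500, -6.0000]] (det J = -14.008186).
Solving J·Δ = −F gives Δ = (1.4064, -0.4051).
Then the next iterate is (p, q)₁ = (0.4064, -0.9051).
Re-evaluating at (0.4064, -0.9051): F = (-1.185440, -2.283982), so ‖F‖₂ = 2.5733.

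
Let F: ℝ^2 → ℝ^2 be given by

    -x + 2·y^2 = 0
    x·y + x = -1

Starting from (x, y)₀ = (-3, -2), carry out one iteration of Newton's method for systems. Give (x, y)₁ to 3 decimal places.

At (-3, -2): F = (11.000, 4.000).
Jacobian J = [[-1, 4·y], [y + 1, x]].
At the point, J = [[-1.000, -8.000], [-1.000, -3.000]] (det J = -5.000).
Solving J·Δ = −F gives Δ = (-0.200, 1.400).
Then the next iterate is (x, y)₁ = (-3.200, -0.600).

(-3.200, -0.600)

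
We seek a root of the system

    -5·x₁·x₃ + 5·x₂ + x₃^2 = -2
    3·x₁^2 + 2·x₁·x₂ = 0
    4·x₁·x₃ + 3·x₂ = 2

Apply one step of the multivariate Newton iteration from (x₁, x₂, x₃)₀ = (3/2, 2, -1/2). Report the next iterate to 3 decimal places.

(0.958, 0.098, 0.104)

At (3/2, 2, -1/2): F = (16.000, 12.750, 1.000).
Jacobian J = [[-5·x₃, 5, -5·x₁ + 2·x₃], [6·x₁ + 2·x₂, 2·x₁, 0], [4·x₃, 3, 4·x₁]].
At the point, J = [[2.500, 5.000, -8.500], [13.000, 3.000, 0.000], [-2.000, 3.000, 6.000]] (det J = -727.500).
Solving J·Δ = −F gives Δ = (-0.542, -1.902, 0.604).
Then the next iterate is (x₁, x₂, x₃)₁ = (0.958, 0.098, 0.104).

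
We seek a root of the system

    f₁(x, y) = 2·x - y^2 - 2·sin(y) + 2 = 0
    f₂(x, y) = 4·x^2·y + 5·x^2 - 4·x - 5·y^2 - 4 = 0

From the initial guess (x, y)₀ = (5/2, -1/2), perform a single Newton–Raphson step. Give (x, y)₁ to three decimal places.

(-0.924, 0.639)

At (5/2, -1/2): F = (7.70885, 3.500).
Jacobian J = [[2, -2·y - 2·cos(y)], [8·x·y + 10·x - 4, 4·x^2 - 10·y]].
At the point, J = [[2.000, -0.75517], [11.000, 30.000]] (det J = 68.30682).
Solving J·Δ = −F gives Δ = (-3.424, 1.139).
Then the next iterate is (x, y)₁ = (-0.924, 0.639).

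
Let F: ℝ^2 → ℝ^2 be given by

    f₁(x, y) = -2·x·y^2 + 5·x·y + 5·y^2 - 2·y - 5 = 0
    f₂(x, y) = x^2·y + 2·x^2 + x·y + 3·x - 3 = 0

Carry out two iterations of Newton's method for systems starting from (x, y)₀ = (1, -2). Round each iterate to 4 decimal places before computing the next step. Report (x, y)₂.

At (1, -2): F = (1.0000, -2.0000).
Jacobian J = [[-2·y^2 + 5·y, -4·x·y + 5·x + 10·y - 2], [2·x·y + 4·x + y + 3, x^2 + x]].
At the point, J = [[-18.0000, -9.0000], [1.0000, 2.0000]] (det J = -27.0000).
Solving J·Δ = −F gives Δ = (-0.5926, 1.2963).
Then the next iterate is (x, y)₁ = (0.4074, -0.7037).
Round to (0.4074, -0.7037) and repeat: F = (-2.953552, -1.849334), J = [[-4.508887, -5.853250], [3.352525, 0.573375]].
Δ = (0.7347, -1.0706), so (x, y)₂ = (1.1421, -1.7743).

(1.1421, -1.7743)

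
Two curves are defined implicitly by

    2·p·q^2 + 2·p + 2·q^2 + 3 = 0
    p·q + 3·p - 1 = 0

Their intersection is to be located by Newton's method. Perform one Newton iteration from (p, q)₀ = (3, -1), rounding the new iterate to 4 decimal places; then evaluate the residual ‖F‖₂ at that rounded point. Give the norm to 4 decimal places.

At (3, -1): F = (17.0000, 5.0000).
Jacobian J = [[2·q^2 + 2, 4·p·q + 4·q], [q + 3, p]].
At the point, J = [[4.0000, -16.0000], [2.0000, 3.0000]] (det J = 44.0000).
Solving J·Δ = −F gives Δ = (-2.9773, 0.3182).
Then the next iterate is (p, q)₁ = (0.0227, -0.6818).
Re-evaluating at (0.0227, -0.6818): F = (3.996207, -0.947377), so ‖F‖₂ = 4.1070.

4.1070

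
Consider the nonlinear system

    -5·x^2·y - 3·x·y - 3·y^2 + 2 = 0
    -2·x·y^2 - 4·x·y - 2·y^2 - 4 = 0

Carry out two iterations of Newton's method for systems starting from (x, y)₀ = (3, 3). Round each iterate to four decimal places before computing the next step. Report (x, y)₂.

At (3, 3): F = (-187.0000, -112.0000).
Jacobian J = [[-10·x·y - 3·y, -5·x^2 - 3·x - 6·y], [-2·y^2 - 4·y, -4·x·y - 4·x - 4·y]].
At the point, J = [[-99.0000, -72.0000], [-30.0000, -60.0000]] (det J = 3780.0000).
Solving J·Δ = −F gives Δ = (-0.8349, -1.4492).
Then the next iterate is (x, y)₁ = (2.1651, 1.5508).
Round to (2.1651, 1.5508) and repeat: F = (-51.635953, -32.654557), J = [[-38.228771, -39.238390], [-11.013161, -28.294148]].
Δ = (-0.2766, -1.0464), so (x, y)₂ = (1.8885, 0.5044).

(1.8885, 0.5044)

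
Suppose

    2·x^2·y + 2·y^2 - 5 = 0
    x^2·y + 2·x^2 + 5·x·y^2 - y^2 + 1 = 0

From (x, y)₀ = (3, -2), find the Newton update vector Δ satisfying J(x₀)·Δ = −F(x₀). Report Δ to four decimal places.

(-1.0571, 0.7629)

At (3, -2): F = (-33.0000, 57.0000).
Jacobian J = [[4·x·y, 2·x^2 + 4·y], [2·x·y + 4·x + 5·y^2, x^2 + 10·x·y - 2·y]].
At the point, J = [[-24.0000, 10.0000], [20.0000, -47.0000]] (det J = 928.0000).
Solving J·Δ = −F gives Δ = (-1.0571, 0.7629).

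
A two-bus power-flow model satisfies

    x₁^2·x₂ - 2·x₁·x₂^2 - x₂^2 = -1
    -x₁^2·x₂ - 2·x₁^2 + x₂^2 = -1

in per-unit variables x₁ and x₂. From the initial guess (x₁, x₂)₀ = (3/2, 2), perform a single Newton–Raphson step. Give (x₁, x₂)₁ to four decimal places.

At (3/2, 2): F = (-10.5000, -4.0000).
Jacobian J = [[2·x₁·x₂ - 2·x₂^2, x₁^2 - 4·x₁·x₂ - 2·x₂], [-2·x₁·x₂ - 4·x₁, -x₁^2 + 2·x₂]].
At the point, J = [[-2.0000, -13.7500], [-12.0000, 1.7500]] (det J = -168.5000).
Solving J·Δ = −F gives Δ = (-0.4355, -0.7003).
Then the next iterate is (x₁, x₂)₁ = (1.0645, 1.2997).

(1.0645, 1.2997)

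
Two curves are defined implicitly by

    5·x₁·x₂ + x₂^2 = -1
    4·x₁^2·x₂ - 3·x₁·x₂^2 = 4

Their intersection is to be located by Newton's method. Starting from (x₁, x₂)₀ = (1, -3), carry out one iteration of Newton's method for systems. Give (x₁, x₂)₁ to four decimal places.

(0.5984, -1.9764)

At (1, -3): F = (-5.0000, -43.0000).
Jacobian J = [[5·x₂, 5·x₁ + 2·x₂], [8·x₁·x₂ - 3·x₂^2, 4·x₁^2 - 6·x₁·x₂]].
At the point, J = [[-15.0000, -1.0000], [-51.0000, 22.0000]] (det J = -381.0000).
Solving J·Δ = −F gives Δ = (-0.4016, 1.0236).
Then the next iterate is (x₁, x₂)₁ = (0.5984, -1.9764).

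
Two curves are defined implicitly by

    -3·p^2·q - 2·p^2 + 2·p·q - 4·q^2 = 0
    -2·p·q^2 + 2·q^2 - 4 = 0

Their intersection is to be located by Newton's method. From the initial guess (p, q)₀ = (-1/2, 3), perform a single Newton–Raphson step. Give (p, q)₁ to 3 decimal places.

(-1.511, 0.711)

At (-1/2, 3): F = (-41.750, 23.000).
Jacobian J = [[-6·p·q - 4·p + 2·q, -3·p^2 + 2·p - 8·q], [-2·q^2, -4·p·q + 4·q]].
At the point, J = [[17.000, -25.750], [-18.000, 18.000]] (det J = -157.500).
Solving J·Δ = −F gives Δ = (-1.011, -2.289).
Then the next iterate is (p, q)₁ = (-1.511, 0.711).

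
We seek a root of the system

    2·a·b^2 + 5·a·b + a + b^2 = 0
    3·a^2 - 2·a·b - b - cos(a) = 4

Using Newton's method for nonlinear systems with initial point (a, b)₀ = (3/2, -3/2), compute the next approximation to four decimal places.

(0.8675, -1.3855)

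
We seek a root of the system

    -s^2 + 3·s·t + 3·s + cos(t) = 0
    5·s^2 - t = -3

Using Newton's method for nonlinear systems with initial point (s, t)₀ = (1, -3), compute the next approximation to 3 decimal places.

(-0.135, -3.346)

At (1, -3): F = (-7.98999, 11.000).
Jacobian J = [[-2·s + 3·t + 3, 3·s - sin(t)], [10·s, -1]].
At the point, J = [[-8.000, 3.14112], [10.000, -1.000]] (det J = -23.41120).
Solving J·Δ = −F gives Δ = (-1.135, -0.346).
Then the next iterate is (s, t)₁ = (-0.135, -3.346).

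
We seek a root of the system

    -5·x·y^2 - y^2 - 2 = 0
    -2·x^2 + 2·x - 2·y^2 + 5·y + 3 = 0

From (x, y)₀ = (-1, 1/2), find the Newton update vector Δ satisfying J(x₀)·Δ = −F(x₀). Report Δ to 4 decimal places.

(-0.2523, 0.1712)

At (-1, 1/2): F = (-1.0000, 1.0000).
Jacobian J = [[-5·y^2, -10·x·y - 2·y], [-4·x + 2, -4·y + 5]].
At the point, J = [[-1.2500, 4.0000], [6.0000, 3.0000]] (det J = -27.7500).
Solving J·Δ = −F gives Δ = (-0.2523, 0.1712).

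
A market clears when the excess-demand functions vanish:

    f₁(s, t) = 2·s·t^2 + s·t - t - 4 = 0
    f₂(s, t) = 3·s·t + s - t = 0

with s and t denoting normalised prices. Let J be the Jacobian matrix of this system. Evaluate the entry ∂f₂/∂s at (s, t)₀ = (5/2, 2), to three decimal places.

∂f₂/∂s = 3·t + 1.
At (5/2, 2) this is 7.000.

7.000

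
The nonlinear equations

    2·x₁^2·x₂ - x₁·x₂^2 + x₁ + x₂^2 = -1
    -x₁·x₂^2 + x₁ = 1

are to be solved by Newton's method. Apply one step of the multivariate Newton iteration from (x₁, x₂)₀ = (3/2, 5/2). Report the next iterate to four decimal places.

At (3/2, 5/2): F = (10.6250, -8.8750).
Jacobian J = [[4·x₁·x₂ - x₂^2 + 1, 2·x₁^2 - 2·x₁·x₂ + 2·x₂], [-x₂^2 + 1, -2·x₁·x₂]].
At the point, J = [[9.7500, 2.0000], [-5.2500, -7.5000]] (det J = -62.6250).
Solving J·Δ = −F gives Δ = (-0.9890, -0.4910).
Then the next iterate is (x₁, x₂)₁ = (0.5110, 2.0090).

(0.5110, 2.0090)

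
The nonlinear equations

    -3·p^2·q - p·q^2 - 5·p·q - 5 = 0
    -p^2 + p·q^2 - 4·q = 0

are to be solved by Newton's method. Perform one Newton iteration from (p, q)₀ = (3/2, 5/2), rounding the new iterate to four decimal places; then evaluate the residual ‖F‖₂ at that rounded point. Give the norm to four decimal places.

At (3/2, 5/2): F = (-50.0000, -2.8750).
Jacobian J = [[-6·p·q - q^2 - 5·q, -3·p^2 - 2·p·q - 5·p], [-2·p + q^2, 2·p·q - 4]].
At the point, J = [[-41.2500, -21.7500], [3.2500, 3.5000]] (det J = -73.6875).
Solving J·Δ = −F gives Δ = (-3.2235, 3.8147).
Then the next iterate is (p, q)₁ = (-1.7235, 6.3147).
Re-evaluating at (-1.7235, 6.3147): F = (61.869697, -96.954566), so ‖F‖₂ = 115.0132.

115.0132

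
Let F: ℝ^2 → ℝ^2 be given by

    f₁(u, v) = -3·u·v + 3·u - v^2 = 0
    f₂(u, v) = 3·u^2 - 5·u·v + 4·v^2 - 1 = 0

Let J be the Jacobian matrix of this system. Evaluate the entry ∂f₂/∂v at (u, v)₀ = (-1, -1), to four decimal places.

∂f₂/∂v = -5·u + 8·v.
At (-1, -1) this is -3.0000.

-3.0000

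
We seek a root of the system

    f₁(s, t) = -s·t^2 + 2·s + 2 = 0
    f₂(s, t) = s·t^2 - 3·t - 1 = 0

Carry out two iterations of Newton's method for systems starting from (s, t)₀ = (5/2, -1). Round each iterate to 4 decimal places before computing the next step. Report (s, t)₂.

(-2.0000, -1.0000)

At (5/2, -1): F = (4.5000, 4.5000).
Jacobian J = [[-t^2 + 2, -2·s·t], [t^2, 2·s·t - 3]].
At the point, J = [[1.0000, 5.0000], [1.0000, -8.0000]] (det J = -13.0000).
Solving J·Δ = −F gives Δ = (-4.5000, 0.0000).
Then the next iterate is (s, t)₁ = (-2.0000, -1.0000).
Round to (-2.0000, -1.0000) and repeat: F = (0.0000, 0.0000), J = [[1.0000, -4.0000], [1.0000, 1.0000]].
Δ = (0.0000, 0.0000), so (s, t)₂ = (-2.0000, -1.0000).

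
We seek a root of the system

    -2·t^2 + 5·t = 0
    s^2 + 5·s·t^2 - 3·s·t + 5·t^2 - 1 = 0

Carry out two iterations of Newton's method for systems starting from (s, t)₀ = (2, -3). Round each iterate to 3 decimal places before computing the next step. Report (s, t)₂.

At (2, -3): F = (-33.000, 156.000).
Jacobian J = [[0, -4·t + 5], [2·s + 5·t^2 - 3·t, 10·s·t - 3·s + 10·t]].
At the point, J = [[0.000, 17.000], [58.000, -96.000]] (det J = -986.000).
Solving J·Δ = −F gives Δ = (0.523, 1.941).
Then the next iterate is (s, t)₁ = (2.523, -1.059).
Round to (2.523, -1.059) and repeat: F = (-7.53796, 33.13599), J = [[0.000, 9.236], [13.83040, -44.87757]].
Δ = (0.252, 0.816), so (s, t)₂ = (2.775, -0.243).

(2.775, -0.243)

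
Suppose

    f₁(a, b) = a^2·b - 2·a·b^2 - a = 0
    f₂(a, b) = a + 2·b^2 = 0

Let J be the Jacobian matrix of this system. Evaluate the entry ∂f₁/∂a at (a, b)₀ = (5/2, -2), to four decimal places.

-19.0000

∂f₁/∂a = 2·a·b - 2·b^2 - 1.
At (5/2, -2) this is -19.0000.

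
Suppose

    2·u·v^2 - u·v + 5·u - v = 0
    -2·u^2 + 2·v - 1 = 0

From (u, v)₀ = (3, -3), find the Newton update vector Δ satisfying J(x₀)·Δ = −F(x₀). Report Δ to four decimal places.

(-1.9579, 0.7523)

At (3, -3): F = (81.0000, -25.0000).
Jacobian J = [[2·v^2 - v + 5, 4·u·v - u - 1], [-4·u, 2]].
At the point, J = [[26.0000, -40.0000], [-12.0000, 2.0000]] (det J = -428.0000).
Solving J·Δ = −F gives Δ = (-1.9579, 0.7523).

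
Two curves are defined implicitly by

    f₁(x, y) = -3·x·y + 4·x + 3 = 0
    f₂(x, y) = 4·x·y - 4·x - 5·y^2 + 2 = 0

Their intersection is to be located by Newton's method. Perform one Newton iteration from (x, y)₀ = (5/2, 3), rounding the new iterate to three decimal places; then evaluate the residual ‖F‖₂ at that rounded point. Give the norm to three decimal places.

At (5/2, 3): F = (-9.500, -23.000).
Jacobian J = [[-3·y + 4, -3·x], [4·y - 4, 4·x - 10·y]].
At the point, J = [[-5.000, -7.500], [8.000, -20.000]] (det J = 160.000).
Solving J·Δ = −F gives Δ = (-0.109, -1.194).
Then the next iterate is (x, y)₁ = (2.391, 1.806).
Re-evaluating at (2.391, 1.806): F = (-0.39044, -6.59960), so ‖F‖₂ = 6.611.

6.611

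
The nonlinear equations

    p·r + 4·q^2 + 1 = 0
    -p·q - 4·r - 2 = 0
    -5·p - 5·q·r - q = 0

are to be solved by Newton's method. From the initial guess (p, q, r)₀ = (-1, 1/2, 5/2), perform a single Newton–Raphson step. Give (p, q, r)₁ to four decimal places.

At (-1, 1/2, 5/2): F = (-0.5000, -11.5000, -1.7500).
Jacobian J = [[r, 8·q, p], [-q, -p, -4], [-5, -5·r - 1, -5·q]].
At the point, J = [[2.5000, 4.0000, -1.0000], [-0.5000, 1.0000, -4.0000], [-5.0000, -13.5000, -2.5000]] (det J = -78.0000).
Solving J·Δ = −F gives Δ = (-2.7660, 1.3029, -2.2035).
Then the next iterate is (p, q, r)₁ = (-3.7660, 1.8029, 0.2965).

(-3.7660, 1.8029, 0.2965)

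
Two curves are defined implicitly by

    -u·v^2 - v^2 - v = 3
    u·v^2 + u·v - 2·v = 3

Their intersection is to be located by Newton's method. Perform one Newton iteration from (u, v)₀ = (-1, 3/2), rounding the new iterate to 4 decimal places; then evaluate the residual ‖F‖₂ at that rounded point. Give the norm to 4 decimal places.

2.0281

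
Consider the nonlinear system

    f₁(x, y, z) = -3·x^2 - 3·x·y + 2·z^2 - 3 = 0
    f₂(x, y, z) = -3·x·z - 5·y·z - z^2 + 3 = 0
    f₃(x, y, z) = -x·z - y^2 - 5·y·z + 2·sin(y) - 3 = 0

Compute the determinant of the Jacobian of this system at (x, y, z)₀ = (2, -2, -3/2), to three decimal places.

20.516

J = [[-6·x - 3·y, -3·x, 4·z], [-3·z, -5·z, -3·x - 5·y - 2·z], [-z, -2·y - 5·z + 2·cos(y), -x - 5·y]].
At the point, J = [[-6.000, -6.000, -6.000], [4.500, 7.500, 7.000], [1.500, 10.66771, 8.000]].
det J = 20.516.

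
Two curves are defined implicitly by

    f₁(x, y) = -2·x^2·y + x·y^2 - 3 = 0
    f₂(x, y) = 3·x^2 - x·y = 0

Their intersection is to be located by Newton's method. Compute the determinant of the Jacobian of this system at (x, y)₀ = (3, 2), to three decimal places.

J = [[-4·x·y + y^2, -2·x^2 + 2·x·y], [6·x - y, -x]].
At the point, J = [[-20.000, -6.000], [16.000, -3.000]].
det J = 156.000.

156.000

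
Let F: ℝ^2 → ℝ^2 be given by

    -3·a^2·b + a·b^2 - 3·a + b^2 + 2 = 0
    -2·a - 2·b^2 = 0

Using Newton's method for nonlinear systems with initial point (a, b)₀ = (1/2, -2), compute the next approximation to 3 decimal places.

(0.424, -0.894)

At (1/2, -2): F = (8.000, -9.000).
Jacobian J = [[-6·a·b + b^2 - 3, -3·a^2 + 2·a·b + 2·b], [-2, -4·b]].
At the point, J = [[7.000, -6.750], [-2.000, 8.000]] (det J = 42.500).
Solving J·Δ = −F gives Δ = (-0.076, 1.106).
Then the next iterate is (a, b)₁ = (0.424, -0.894).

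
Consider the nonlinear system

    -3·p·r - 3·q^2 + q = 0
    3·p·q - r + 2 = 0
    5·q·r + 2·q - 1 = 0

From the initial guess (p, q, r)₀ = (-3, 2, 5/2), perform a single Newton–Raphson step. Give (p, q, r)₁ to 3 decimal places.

At (-3, 2, 5/2): F = (12.500, -18.500, 28.000).
Jacobian J = [[-3·r, -6·q + 1, -3·p], [3·q, 3·p, -1], [0, 5·r + 2, 5·q]].
At the point, J = [[-7.500, -11.000, 9.000], [6.000, -9.000, -1.000], [0.000, 14.500, 10.000]] (det J = 2009.250).
Solving J·Δ = −F gives Δ = (1.402, -0.965, -1.400).
Then the next iterate is (p, q, r)₁ = (-1.598, 1.035, 1.100).

(-1.598, 1.035, 1.100)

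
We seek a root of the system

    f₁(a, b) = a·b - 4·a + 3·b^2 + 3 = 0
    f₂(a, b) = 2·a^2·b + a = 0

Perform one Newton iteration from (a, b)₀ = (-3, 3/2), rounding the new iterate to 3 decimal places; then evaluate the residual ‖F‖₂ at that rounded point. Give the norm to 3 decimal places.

197.698

At (-3, 3/2): F = (17.250, 24.000).
Jacobian J = [[b - 4, a + 6·b], [4·a·b + 1, 2·a^2]].
At the point, J = [[-2.500, 6.000], [-17.000, 18.000]] (det J = 57.000).
Solving J·Δ = −F gives Δ = (-2.921, -4.092).
Then the next iterate is (a, b)₁ = (-5.921, -2.592).
Re-evaluating at (-5.921, -2.592): F = (62.18662, -187.66292), so ‖F‖₂ = 197.698.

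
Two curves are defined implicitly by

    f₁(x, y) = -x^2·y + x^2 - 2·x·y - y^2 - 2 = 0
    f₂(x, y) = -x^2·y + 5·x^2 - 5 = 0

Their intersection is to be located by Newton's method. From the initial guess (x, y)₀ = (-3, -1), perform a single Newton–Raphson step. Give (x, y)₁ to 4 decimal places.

(-2.4074, 2.0741)

At (-3, -1): F = (9.0000, 49.0000).
Jacobian J = [[-2·x·y + 2·x - 2·y, -x^2 - 2·x - 2·y], [-2·x·y + 10·x, -x^2]].
At the point, J = [[-10.0000, -1.0000], [-36.0000, -9.0000]] (det J = 54.0000).
Solving J·Δ = −F gives Δ = (0.5926, 3.0741).
Then the next iterate is (x, y)₁ = (-2.4074, 2.0741).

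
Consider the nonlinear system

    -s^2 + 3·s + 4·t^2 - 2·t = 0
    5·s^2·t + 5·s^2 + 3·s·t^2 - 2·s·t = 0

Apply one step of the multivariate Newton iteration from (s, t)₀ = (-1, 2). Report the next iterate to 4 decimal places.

(-0.5124, 1.2544)

At (-1, 2): F = (8.0000, 7.0000).
Jacobian J = [[-2·s + 3, 8·t - 2], [10·s·t + 10·s + 3·t^2 - 2·t, 5·s^2 + 6·s·t - 2·s]].
At the point, J = [[5.0000, 14.0000], [-22.0000, -5.0000]] (det J = 283.0000).
Solving J·Δ = −F gives Δ = (0.4876, -0.7456).
Then the next iterate is (s, t)₁ = (-0.5124, 1.2544).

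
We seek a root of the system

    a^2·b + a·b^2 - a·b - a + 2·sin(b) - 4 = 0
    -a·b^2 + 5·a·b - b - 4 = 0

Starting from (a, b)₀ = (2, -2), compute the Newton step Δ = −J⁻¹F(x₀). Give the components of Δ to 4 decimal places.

(-1.8403, 0.2492)

At (2, -2): F = (-3.818595, -30.0000).
Jacobian J = [[2·a·b + b^2 - b - 1, a^2 + 2·a·b - a + 2·cos(b)], [-b^2 + 5·b, -2·a·b + 5·a - 1]].
At the point, J = [[-3.0000, -6.832294], [-14.0000, 17.0000]] (det J = -146.652111).
Solving J·Δ = −F gives Δ = (-1.8403, 0.2492).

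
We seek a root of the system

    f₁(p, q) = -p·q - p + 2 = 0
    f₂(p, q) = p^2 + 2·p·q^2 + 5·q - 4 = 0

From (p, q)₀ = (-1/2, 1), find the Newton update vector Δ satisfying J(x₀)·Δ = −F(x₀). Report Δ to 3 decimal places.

(1.365, -0.538)

At (-1/2, 1): F = (3.000, 0.250).
Jacobian J = [[-q - 1, -p], [2·p + 2·q^2, 4·p·q + 5]].
At the point, J = [[-2.000, 0.500], [1.000, 3.000]] (det J = -6.500).
Solving J·Δ = −F gives Δ = (1.365, -0.538).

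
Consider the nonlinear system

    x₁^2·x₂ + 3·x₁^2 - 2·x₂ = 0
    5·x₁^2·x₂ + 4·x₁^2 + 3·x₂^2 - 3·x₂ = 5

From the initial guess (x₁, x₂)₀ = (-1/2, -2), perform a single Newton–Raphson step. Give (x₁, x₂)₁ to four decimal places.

(1.0799, -0.4742)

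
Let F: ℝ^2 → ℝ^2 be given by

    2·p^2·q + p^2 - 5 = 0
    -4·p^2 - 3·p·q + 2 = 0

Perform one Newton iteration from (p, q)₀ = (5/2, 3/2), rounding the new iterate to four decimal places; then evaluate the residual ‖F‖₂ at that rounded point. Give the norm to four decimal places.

At (5/2, 3/2): F = (20.0000, -34.2500).
Jacobian J = [[4·p·q + 2·p, 2·p^2], [-8·p - 3·q, -3·p]].
At the point, J = [[20.0000, 12.5000], [-24.5000, -7.5000]] (det J = 156.2500).
Solving J·Δ = −F gives Δ = (-1.7800, 1.2480).
Then the next iterate is (p, q)₁ = (0.7200, 2.7480).
Re-evaluating at (0.7200, 2.7480): F = (-1.632474, -6.009280), so ‖F‖₂ = 6.2271.

6.2271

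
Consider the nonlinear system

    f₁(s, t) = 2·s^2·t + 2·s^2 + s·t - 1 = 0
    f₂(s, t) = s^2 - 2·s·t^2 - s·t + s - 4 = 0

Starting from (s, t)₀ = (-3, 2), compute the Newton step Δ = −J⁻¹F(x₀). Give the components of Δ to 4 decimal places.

(1.1385, -0.5527)

At (-3, 2): F = (47.0000, 32.0000).
Jacobian J = [[4·s·t + 4·s + t, 2·s^2 + s], [2·s - 2·t^2 - t + 1, -4·s·t - s]].
At the point, J = [[-34.0000, 15.0000], [-15.0000, 27.0000]] (det J = -693.0000).
Solving J·Δ = −F gives Δ = (1.1385, -0.5527).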